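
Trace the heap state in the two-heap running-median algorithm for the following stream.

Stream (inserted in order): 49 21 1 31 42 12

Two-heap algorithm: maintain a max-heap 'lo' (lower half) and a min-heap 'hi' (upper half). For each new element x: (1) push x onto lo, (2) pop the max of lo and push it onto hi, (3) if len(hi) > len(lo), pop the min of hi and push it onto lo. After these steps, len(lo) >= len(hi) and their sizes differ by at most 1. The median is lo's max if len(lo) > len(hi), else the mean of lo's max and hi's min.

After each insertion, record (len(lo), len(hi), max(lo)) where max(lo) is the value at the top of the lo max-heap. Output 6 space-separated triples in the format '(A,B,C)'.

Answer: (1,0,49) (1,1,21) (2,1,21) (2,2,21) (3,2,31) (3,3,21)

Derivation:
Step 1: insert 49 -> lo=[49] hi=[] -> (len(lo)=1, len(hi)=0, max(lo)=49)
Step 2: insert 21 -> lo=[21] hi=[49] -> (len(lo)=1, len(hi)=1, max(lo)=21)
Step 3: insert 1 -> lo=[1, 21] hi=[49] -> (len(lo)=2, len(hi)=1, max(lo)=21)
Step 4: insert 31 -> lo=[1, 21] hi=[31, 49] -> (len(lo)=2, len(hi)=2, max(lo)=21)
Step 5: insert 42 -> lo=[1, 21, 31] hi=[42, 49] -> (len(lo)=3, len(hi)=2, max(lo)=31)
Step 6: insert 12 -> lo=[1, 12, 21] hi=[31, 42, 49] -> (len(lo)=3, len(hi)=3, max(lo)=21)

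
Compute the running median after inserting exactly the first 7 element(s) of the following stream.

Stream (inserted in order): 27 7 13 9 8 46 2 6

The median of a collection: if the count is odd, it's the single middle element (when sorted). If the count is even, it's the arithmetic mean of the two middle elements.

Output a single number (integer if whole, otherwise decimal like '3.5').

Answer: 9

Derivation:
Step 1: insert 27 -> lo=[27] (size 1, max 27) hi=[] (size 0) -> median=27
Step 2: insert 7 -> lo=[7] (size 1, max 7) hi=[27] (size 1, min 27) -> median=17
Step 3: insert 13 -> lo=[7, 13] (size 2, max 13) hi=[27] (size 1, min 27) -> median=13
Step 4: insert 9 -> lo=[7, 9] (size 2, max 9) hi=[13, 27] (size 2, min 13) -> median=11
Step 5: insert 8 -> lo=[7, 8, 9] (size 3, max 9) hi=[13, 27] (size 2, min 13) -> median=9
Step 6: insert 46 -> lo=[7, 8, 9] (size 3, max 9) hi=[13, 27, 46] (size 3, min 13) -> median=11
Step 7: insert 2 -> lo=[2, 7, 8, 9] (size 4, max 9) hi=[13, 27, 46] (size 3, min 13) -> median=9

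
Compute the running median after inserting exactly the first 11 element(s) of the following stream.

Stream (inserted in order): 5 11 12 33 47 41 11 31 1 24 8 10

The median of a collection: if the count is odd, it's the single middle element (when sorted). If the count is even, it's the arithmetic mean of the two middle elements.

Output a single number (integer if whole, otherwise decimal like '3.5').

Step 1: insert 5 -> lo=[5] (size 1, max 5) hi=[] (size 0) -> median=5
Step 2: insert 11 -> lo=[5] (size 1, max 5) hi=[11] (size 1, min 11) -> median=8
Step 3: insert 12 -> lo=[5, 11] (size 2, max 11) hi=[12] (size 1, min 12) -> median=11
Step 4: insert 33 -> lo=[5, 11] (size 2, max 11) hi=[12, 33] (size 2, min 12) -> median=11.5
Step 5: insert 47 -> lo=[5, 11, 12] (size 3, max 12) hi=[33, 47] (size 2, min 33) -> median=12
Step 6: insert 41 -> lo=[5, 11, 12] (size 3, max 12) hi=[33, 41, 47] (size 3, min 33) -> median=22.5
Step 7: insert 11 -> lo=[5, 11, 11, 12] (size 4, max 12) hi=[33, 41, 47] (size 3, min 33) -> median=12
Step 8: insert 31 -> lo=[5, 11, 11, 12] (size 4, max 12) hi=[31, 33, 41, 47] (size 4, min 31) -> median=21.5
Step 9: insert 1 -> lo=[1, 5, 11, 11, 12] (size 5, max 12) hi=[31, 33, 41, 47] (size 4, min 31) -> median=12
Step 10: insert 24 -> lo=[1, 5, 11, 11, 12] (size 5, max 12) hi=[24, 31, 33, 41, 47] (size 5, min 24) -> median=18
Step 11: insert 8 -> lo=[1, 5, 8, 11, 11, 12] (size 6, max 12) hi=[24, 31, 33, 41, 47] (size 5, min 24) -> median=12

Answer: 12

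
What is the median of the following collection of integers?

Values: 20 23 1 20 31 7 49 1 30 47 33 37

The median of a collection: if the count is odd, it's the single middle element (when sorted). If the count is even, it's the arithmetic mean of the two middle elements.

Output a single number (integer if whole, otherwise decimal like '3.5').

Answer: 26.5

Derivation:
Step 1: insert 20 -> lo=[20] (size 1, max 20) hi=[] (size 0) -> median=20
Step 2: insert 23 -> lo=[20] (size 1, max 20) hi=[23] (size 1, min 23) -> median=21.5
Step 3: insert 1 -> lo=[1, 20] (size 2, max 20) hi=[23] (size 1, min 23) -> median=20
Step 4: insert 20 -> lo=[1, 20] (size 2, max 20) hi=[20, 23] (size 2, min 20) -> median=20
Step 5: insert 31 -> lo=[1, 20, 20] (size 3, max 20) hi=[23, 31] (size 2, min 23) -> median=20
Step 6: insert 7 -> lo=[1, 7, 20] (size 3, max 20) hi=[20, 23, 31] (size 3, min 20) -> median=20
Step 7: insert 49 -> lo=[1, 7, 20, 20] (size 4, max 20) hi=[23, 31, 49] (size 3, min 23) -> median=20
Step 8: insert 1 -> lo=[1, 1, 7, 20] (size 4, max 20) hi=[20, 23, 31, 49] (size 4, min 20) -> median=20
Step 9: insert 30 -> lo=[1, 1, 7, 20, 20] (size 5, max 20) hi=[23, 30, 31, 49] (size 4, min 23) -> median=20
Step 10: insert 47 -> lo=[1, 1, 7, 20, 20] (size 5, max 20) hi=[23, 30, 31, 47, 49] (size 5, min 23) -> median=21.5
Step 11: insert 33 -> lo=[1, 1, 7, 20, 20, 23] (size 6, max 23) hi=[30, 31, 33, 47, 49] (size 5, min 30) -> median=23
Step 12: insert 37 -> lo=[1, 1, 7, 20, 20, 23] (size 6, max 23) hi=[30, 31, 33, 37, 47, 49] (size 6, min 30) -> median=26.5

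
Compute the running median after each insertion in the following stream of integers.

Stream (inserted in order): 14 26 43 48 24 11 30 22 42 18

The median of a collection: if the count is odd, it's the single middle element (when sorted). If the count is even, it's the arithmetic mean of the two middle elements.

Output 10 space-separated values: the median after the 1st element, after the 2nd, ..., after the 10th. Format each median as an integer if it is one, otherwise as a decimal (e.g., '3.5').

Answer: 14 20 26 34.5 26 25 26 25 26 25

Derivation:
Step 1: insert 14 -> lo=[14] (size 1, max 14) hi=[] (size 0) -> median=14
Step 2: insert 26 -> lo=[14] (size 1, max 14) hi=[26] (size 1, min 26) -> median=20
Step 3: insert 43 -> lo=[14, 26] (size 2, max 26) hi=[43] (size 1, min 43) -> median=26
Step 4: insert 48 -> lo=[14, 26] (size 2, max 26) hi=[43, 48] (size 2, min 43) -> median=34.5
Step 5: insert 24 -> lo=[14, 24, 26] (size 3, max 26) hi=[43, 48] (size 2, min 43) -> median=26
Step 6: insert 11 -> lo=[11, 14, 24] (size 3, max 24) hi=[26, 43, 48] (size 3, min 26) -> median=25
Step 7: insert 30 -> lo=[11, 14, 24, 26] (size 4, max 26) hi=[30, 43, 48] (size 3, min 30) -> median=26
Step 8: insert 22 -> lo=[11, 14, 22, 24] (size 4, max 24) hi=[26, 30, 43, 48] (size 4, min 26) -> median=25
Step 9: insert 42 -> lo=[11, 14, 22, 24, 26] (size 5, max 26) hi=[30, 42, 43, 48] (size 4, min 30) -> median=26
Step 10: insert 18 -> lo=[11, 14, 18, 22, 24] (size 5, max 24) hi=[26, 30, 42, 43, 48] (size 5, min 26) -> median=25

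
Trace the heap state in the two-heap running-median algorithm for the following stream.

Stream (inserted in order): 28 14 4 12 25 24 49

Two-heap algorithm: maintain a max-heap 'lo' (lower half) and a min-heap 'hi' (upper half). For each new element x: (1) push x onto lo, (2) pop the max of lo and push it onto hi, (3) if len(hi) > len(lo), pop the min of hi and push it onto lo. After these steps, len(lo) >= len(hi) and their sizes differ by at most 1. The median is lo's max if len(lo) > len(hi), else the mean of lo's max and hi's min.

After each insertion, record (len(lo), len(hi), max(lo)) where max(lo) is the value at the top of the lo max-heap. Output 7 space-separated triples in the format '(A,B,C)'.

Answer: (1,0,28) (1,1,14) (2,1,14) (2,2,12) (3,2,14) (3,3,14) (4,3,24)

Derivation:
Step 1: insert 28 -> lo=[28] hi=[] -> (len(lo)=1, len(hi)=0, max(lo)=28)
Step 2: insert 14 -> lo=[14] hi=[28] -> (len(lo)=1, len(hi)=1, max(lo)=14)
Step 3: insert 4 -> lo=[4, 14] hi=[28] -> (len(lo)=2, len(hi)=1, max(lo)=14)
Step 4: insert 12 -> lo=[4, 12] hi=[14, 28] -> (len(lo)=2, len(hi)=2, max(lo)=12)
Step 5: insert 25 -> lo=[4, 12, 14] hi=[25, 28] -> (len(lo)=3, len(hi)=2, max(lo)=14)
Step 6: insert 24 -> lo=[4, 12, 14] hi=[24, 25, 28] -> (len(lo)=3, len(hi)=3, max(lo)=14)
Step 7: insert 49 -> lo=[4, 12, 14, 24] hi=[25, 28, 49] -> (len(lo)=4, len(hi)=3, max(lo)=24)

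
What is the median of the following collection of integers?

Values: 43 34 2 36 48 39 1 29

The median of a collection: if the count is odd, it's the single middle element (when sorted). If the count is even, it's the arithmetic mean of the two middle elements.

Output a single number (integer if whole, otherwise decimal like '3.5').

Step 1: insert 43 -> lo=[43] (size 1, max 43) hi=[] (size 0) -> median=43
Step 2: insert 34 -> lo=[34] (size 1, max 34) hi=[43] (size 1, min 43) -> median=38.5
Step 3: insert 2 -> lo=[2, 34] (size 2, max 34) hi=[43] (size 1, min 43) -> median=34
Step 4: insert 36 -> lo=[2, 34] (size 2, max 34) hi=[36, 43] (size 2, min 36) -> median=35
Step 5: insert 48 -> lo=[2, 34, 36] (size 3, max 36) hi=[43, 48] (size 2, min 43) -> median=36
Step 6: insert 39 -> lo=[2, 34, 36] (size 3, max 36) hi=[39, 43, 48] (size 3, min 39) -> median=37.5
Step 7: insert 1 -> lo=[1, 2, 34, 36] (size 4, max 36) hi=[39, 43, 48] (size 3, min 39) -> median=36
Step 8: insert 29 -> lo=[1, 2, 29, 34] (size 4, max 34) hi=[36, 39, 43, 48] (size 4, min 36) -> median=35

Answer: 35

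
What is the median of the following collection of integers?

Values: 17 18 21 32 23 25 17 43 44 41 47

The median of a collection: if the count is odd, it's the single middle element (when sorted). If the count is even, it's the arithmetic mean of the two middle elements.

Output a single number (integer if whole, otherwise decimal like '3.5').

Step 1: insert 17 -> lo=[17] (size 1, max 17) hi=[] (size 0) -> median=17
Step 2: insert 18 -> lo=[17] (size 1, max 17) hi=[18] (size 1, min 18) -> median=17.5
Step 3: insert 21 -> lo=[17, 18] (size 2, max 18) hi=[21] (size 1, min 21) -> median=18
Step 4: insert 32 -> lo=[17, 18] (size 2, max 18) hi=[21, 32] (size 2, min 21) -> median=19.5
Step 5: insert 23 -> lo=[17, 18, 21] (size 3, max 21) hi=[23, 32] (size 2, min 23) -> median=21
Step 6: insert 25 -> lo=[17, 18, 21] (size 3, max 21) hi=[23, 25, 32] (size 3, min 23) -> median=22
Step 7: insert 17 -> lo=[17, 17, 18, 21] (size 4, max 21) hi=[23, 25, 32] (size 3, min 23) -> median=21
Step 8: insert 43 -> lo=[17, 17, 18, 21] (size 4, max 21) hi=[23, 25, 32, 43] (size 4, min 23) -> median=22
Step 9: insert 44 -> lo=[17, 17, 18, 21, 23] (size 5, max 23) hi=[25, 32, 43, 44] (size 4, min 25) -> median=23
Step 10: insert 41 -> lo=[17, 17, 18, 21, 23] (size 5, max 23) hi=[25, 32, 41, 43, 44] (size 5, min 25) -> median=24
Step 11: insert 47 -> lo=[17, 17, 18, 21, 23, 25] (size 6, max 25) hi=[32, 41, 43, 44, 47] (size 5, min 32) -> median=25

Answer: 25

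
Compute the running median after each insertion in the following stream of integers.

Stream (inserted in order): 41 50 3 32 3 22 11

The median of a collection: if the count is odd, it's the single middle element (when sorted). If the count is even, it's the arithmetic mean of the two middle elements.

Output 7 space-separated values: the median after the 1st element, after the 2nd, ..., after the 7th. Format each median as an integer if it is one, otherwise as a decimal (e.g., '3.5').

Answer: 41 45.5 41 36.5 32 27 22

Derivation:
Step 1: insert 41 -> lo=[41] (size 1, max 41) hi=[] (size 0) -> median=41
Step 2: insert 50 -> lo=[41] (size 1, max 41) hi=[50] (size 1, min 50) -> median=45.5
Step 3: insert 3 -> lo=[3, 41] (size 2, max 41) hi=[50] (size 1, min 50) -> median=41
Step 4: insert 32 -> lo=[3, 32] (size 2, max 32) hi=[41, 50] (size 2, min 41) -> median=36.5
Step 5: insert 3 -> lo=[3, 3, 32] (size 3, max 32) hi=[41, 50] (size 2, min 41) -> median=32
Step 6: insert 22 -> lo=[3, 3, 22] (size 3, max 22) hi=[32, 41, 50] (size 3, min 32) -> median=27
Step 7: insert 11 -> lo=[3, 3, 11, 22] (size 4, max 22) hi=[32, 41, 50] (size 3, min 32) -> median=22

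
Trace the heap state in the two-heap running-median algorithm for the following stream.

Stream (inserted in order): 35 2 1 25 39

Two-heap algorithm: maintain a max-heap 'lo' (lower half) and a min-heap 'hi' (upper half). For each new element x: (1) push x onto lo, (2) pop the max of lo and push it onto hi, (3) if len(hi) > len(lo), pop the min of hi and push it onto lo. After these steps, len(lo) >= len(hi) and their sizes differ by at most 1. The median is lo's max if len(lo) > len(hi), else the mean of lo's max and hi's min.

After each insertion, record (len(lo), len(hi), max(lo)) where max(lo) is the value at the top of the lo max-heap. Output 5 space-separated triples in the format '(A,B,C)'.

Step 1: insert 35 -> lo=[35] hi=[] -> (len(lo)=1, len(hi)=0, max(lo)=35)
Step 2: insert 2 -> lo=[2] hi=[35] -> (len(lo)=1, len(hi)=1, max(lo)=2)
Step 3: insert 1 -> lo=[1, 2] hi=[35] -> (len(lo)=2, len(hi)=1, max(lo)=2)
Step 4: insert 25 -> lo=[1, 2] hi=[25, 35] -> (len(lo)=2, len(hi)=2, max(lo)=2)
Step 5: insert 39 -> lo=[1, 2, 25] hi=[35, 39] -> (len(lo)=3, len(hi)=2, max(lo)=25)

Answer: (1,0,35) (1,1,2) (2,1,2) (2,2,2) (3,2,25)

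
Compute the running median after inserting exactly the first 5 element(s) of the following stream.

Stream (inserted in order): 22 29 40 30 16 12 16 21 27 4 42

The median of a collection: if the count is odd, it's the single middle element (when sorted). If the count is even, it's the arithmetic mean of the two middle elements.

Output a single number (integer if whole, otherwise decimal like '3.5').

Step 1: insert 22 -> lo=[22] (size 1, max 22) hi=[] (size 0) -> median=22
Step 2: insert 29 -> lo=[22] (size 1, max 22) hi=[29] (size 1, min 29) -> median=25.5
Step 3: insert 40 -> lo=[22, 29] (size 2, max 29) hi=[40] (size 1, min 40) -> median=29
Step 4: insert 30 -> lo=[22, 29] (size 2, max 29) hi=[30, 40] (size 2, min 30) -> median=29.5
Step 5: insert 16 -> lo=[16, 22, 29] (size 3, max 29) hi=[30, 40] (size 2, min 30) -> median=29

Answer: 29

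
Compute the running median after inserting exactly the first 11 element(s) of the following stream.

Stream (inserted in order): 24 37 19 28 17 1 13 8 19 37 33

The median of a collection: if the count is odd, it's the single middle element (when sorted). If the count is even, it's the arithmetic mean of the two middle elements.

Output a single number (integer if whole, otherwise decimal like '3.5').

Step 1: insert 24 -> lo=[24] (size 1, max 24) hi=[] (size 0) -> median=24
Step 2: insert 37 -> lo=[24] (size 1, max 24) hi=[37] (size 1, min 37) -> median=30.5
Step 3: insert 19 -> lo=[19, 24] (size 2, max 24) hi=[37] (size 1, min 37) -> median=24
Step 4: insert 28 -> lo=[19, 24] (size 2, max 24) hi=[28, 37] (size 2, min 28) -> median=26
Step 5: insert 17 -> lo=[17, 19, 24] (size 3, max 24) hi=[28, 37] (size 2, min 28) -> median=24
Step 6: insert 1 -> lo=[1, 17, 19] (size 3, max 19) hi=[24, 28, 37] (size 3, min 24) -> median=21.5
Step 7: insert 13 -> lo=[1, 13, 17, 19] (size 4, max 19) hi=[24, 28, 37] (size 3, min 24) -> median=19
Step 8: insert 8 -> lo=[1, 8, 13, 17] (size 4, max 17) hi=[19, 24, 28, 37] (size 4, min 19) -> median=18
Step 9: insert 19 -> lo=[1, 8, 13, 17, 19] (size 5, max 19) hi=[19, 24, 28, 37] (size 4, min 19) -> median=19
Step 10: insert 37 -> lo=[1, 8, 13, 17, 19] (size 5, max 19) hi=[19, 24, 28, 37, 37] (size 5, min 19) -> median=19
Step 11: insert 33 -> lo=[1, 8, 13, 17, 19, 19] (size 6, max 19) hi=[24, 28, 33, 37, 37] (size 5, min 24) -> median=19

Answer: 19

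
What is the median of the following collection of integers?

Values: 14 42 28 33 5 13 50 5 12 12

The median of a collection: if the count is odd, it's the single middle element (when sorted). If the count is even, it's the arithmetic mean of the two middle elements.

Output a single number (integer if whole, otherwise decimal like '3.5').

Step 1: insert 14 -> lo=[14] (size 1, max 14) hi=[] (size 0) -> median=14
Step 2: insert 42 -> lo=[14] (size 1, max 14) hi=[42] (size 1, min 42) -> median=28
Step 3: insert 28 -> lo=[14, 28] (size 2, max 28) hi=[42] (size 1, min 42) -> median=28
Step 4: insert 33 -> lo=[14, 28] (size 2, max 28) hi=[33, 42] (size 2, min 33) -> median=30.5
Step 5: insert 5 -> lo=[5, 14, 28] (size 3, max 28) hi=[33, 42] (size 2, min 33) -> median=28
Step 6: insert 13 -> lo=[5, 13, 14] (size 3, max 14) hi=[28, 33, 42] (size 3, min 28) -> median=21
Step 7: insert 50 -> lo=[5, 13, 14, 28] (size 4, max 28) hi=[33, 42, 50] (size 3, min 33) -> median=28
Step 8: insert 5 -> lo=[5, 5, 13, 14] (size 4, max 14) hi=[28, 33, 42, 50] (size 4, min 28) -> median=21
Step 9: insert 12 -> lo=[5, 5, 12, 13, 14] (size 5, max 14) hi=[28, 33, 42, 50] (size 4, min 28) -> median=14
Step 10: insert 12 -> lo=[5, 5, 12, 12, 13] (size 5, max 13) hi=[14, 28, 33, 42, 50] (size 5, min 14) -> median=13.5

Answer: 13.5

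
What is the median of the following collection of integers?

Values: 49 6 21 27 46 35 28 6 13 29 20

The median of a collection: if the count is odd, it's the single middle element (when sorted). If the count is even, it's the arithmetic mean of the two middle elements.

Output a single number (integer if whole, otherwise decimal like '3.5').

Step 1: insert 49 -> lo=[49] (size 1, max 49) hi=[] (size 0) -> median=49
Step 2: insert 6 -> lo=[6] (size 1, max 6) hi=[49] (size 1, min 49) -> median=27.5
Step 3: insert 21 -> lo=[6, 21] (size 2, max 21) hi=[49] (size 1, min 49) -> median=21
Step 4: insert 27 -> lo=[6, 21] (size 2, max 21) hi=[27, 49] (size 2, min 27) -> median=24
Step 5: insert 46 -> lo=[6, 21, 27] (size 3, max 27) hi=[46, 49] (size 2, min 46) -> median=27
Step 6: insert 35 -> lo=[6, 21, 27] (size 3, max 27) hi=[35, 46, 49] (size 3, min 35) -> median=31
Step 7: insert 28 -> lo=[6, 21, 27, 28] (size 4, max 28) hi=[35, 46, 49] (size 3, min 35) -> median=28
Step 8: insert 6 -> lo=[6, 6, 21, 27] (size 4, max 27) hi=[28, 35, 46, 49] (size 4, min 28) -> median=27.5
Step 9: insert 13 -> lo=[6, 6, 13, 21, 27] (size 5, max 27) hi=[28, 35, 46, 49] (size 4, min 28) -> median=27
Step 10: insert 29 -> lo=[6, 6, 13, 21, 27] (size 5, max 27) hi=[28, 29, 35, 46, 49] (size 5, min 28) -> median=27.5
Step 11: insert 20 -> lo=[6, 6, 13, 20, 21, 27] (size 6, max 27) hi=[28, 29, 35, 46, 49] (size 5, min 28) -> median=27

Answer: 27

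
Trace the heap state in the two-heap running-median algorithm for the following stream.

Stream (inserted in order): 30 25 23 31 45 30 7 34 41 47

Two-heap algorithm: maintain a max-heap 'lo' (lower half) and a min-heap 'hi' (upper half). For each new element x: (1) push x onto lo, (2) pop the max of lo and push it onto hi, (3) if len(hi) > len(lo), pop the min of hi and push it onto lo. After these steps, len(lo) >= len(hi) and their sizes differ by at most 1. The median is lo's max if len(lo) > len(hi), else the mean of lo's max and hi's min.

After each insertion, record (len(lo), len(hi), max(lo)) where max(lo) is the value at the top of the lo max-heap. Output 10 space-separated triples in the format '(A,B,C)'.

Answer: (1,0,30) (1,1,25) (2,1,25) (2,2,25) (3,2,30) (3,3,30) (4,3,30) (4,4,30) (5,4,30) (5,5,30)

Derivation:
Step 1: insert 30 -> lo=[30] hi=[] -> (len(lo)=1, len(hi)=0, max(lo)=30)
Step 2: insert 25 -> lo=[25] hi=[30] -> (len(lo)=1, len(hi)=1, max(lo)=25)
Step 3: insert 23 -> lo=[23, 25] hi=[30] -> (len(lo)=2, len(hi)=1, max(lo)=25)
Step 4: insert 31 -> lo=[23, 25] hi=[30, 31] -> (len(lo)=2, len(hi)=2, max(lo)=25)
Step 5: insert 45 -> lo=[23, 25, 30] hi=[31, 45] -> (len(lo)=3, len(hi)=2, max(lo)=30)
Step 6: insert 30 -> lo=[23, 25, 30] hi=[30, 31, 45] -> (len(lo)=3, len(hi)=3, max(lo)=30)
Step 7: insert 7 -> lo=[7, 23, 25, 30] hi=[30, 31, 45] -> (len(lo)=4, len(hi)=3, max(lo)=30)
Step 8: insert 34 -> lo=[7, 23, 25, 30] hi=[30, 31, 34, 45] -> (len(lo)=4, len(hi)=4, max(lo)=30)
Step 9: insert 41 -> lo=[7, 23, 25, 30, 30] hi=[31, 34, 41, 45] -> (len(lo)=5, len(hi)=4, max(lo)=30)
Step 10: insert 47 -> lo=[7, 23, 25, 30, 30] hi=[31, 34, 41, 45, 47] -> (len(lo)=5, len(hi)=5, max(lo)=30)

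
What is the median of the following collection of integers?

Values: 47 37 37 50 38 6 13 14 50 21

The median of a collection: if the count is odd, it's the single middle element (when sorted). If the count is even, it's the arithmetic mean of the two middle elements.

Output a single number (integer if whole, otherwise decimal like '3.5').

Step 1: insert 47 -> lo=[47] (size 1, max 47) hi=[] (size 0) -> median=47
Step 2: insert 37 -> lo=[37] (size 1, max 37) hi=[47] (size 1, min 47) -> median=42
Step 3: insert 37 -> lo=[37, 37] (size 2, max 37) hi=[47] (size 1, min 47) -> median=37
Step 4: insert 50 -> lo=[37, 37] (size 2, max 37) hi=[47, 50] (size 2, min 47) -> median=42
Step 5: insert 38 -> lo=[37, 37, 38] (size 3, max 38) hi=[47, 50] (size 2, min 47) -> median=38
Step 6: insert 6 -> lo=[6, 37, 37] (size 3, max 37) hi=[38, 47, 50] (size 3, min 38) -> median=37.5
Step 7: insert 13 -> lo=[6, 13, 37, 37] (size 4, max 37) hi=[38, 47, 50] (size 3, min 38) -> median=37
Step 8: insert 14 -> lo=[6, 13, 14, 37] (size 4, max 37) hi=[37, 38, 47, 50] (size 4, min 37) -> median=37
Step 9: insert 50 -> lo=[6, 13, 14, 37, 37] (size 5, max 37) hi=[38, 47, 50, 50] (size 4, min 38) -> median=37
Step 10: insert 21 -> lo=[6, 13, 14, 21, 37] (size 5, max 37) hi=[37, 38, 47, 50, 50] (size 5, min 37) -> median=37

Answer: 37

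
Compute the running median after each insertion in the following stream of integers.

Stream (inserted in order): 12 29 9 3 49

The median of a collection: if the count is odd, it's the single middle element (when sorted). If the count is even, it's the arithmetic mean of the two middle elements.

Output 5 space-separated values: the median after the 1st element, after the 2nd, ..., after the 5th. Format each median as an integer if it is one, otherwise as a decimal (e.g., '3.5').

Answer: 12 20.5 12 10.5 12

Derivation:
Step 1: insert 12 -> lo=[12] (size 1, max 12) hi=[] (size 0) -> median=12
Step 2: insert 29 -> lo=[12] (size 1, max 12) hi=[29] (size 1, min 29) -> median=20.5
Step 3: insert 9 -> lo=[9, 12] (size 2, max 12) hi=[29] (size 1, min 29) -> median=12
Step 4: insert 3 -> lo=[3, 9] (size 2, max 9) hi=[12, 29] (size 2, min 12) -> median=10.5
Step 5: insert 49 -> lo=[3, 9, 12] (size 3, max 12) hi=[29, 49] (size 2, min 29) -> median=12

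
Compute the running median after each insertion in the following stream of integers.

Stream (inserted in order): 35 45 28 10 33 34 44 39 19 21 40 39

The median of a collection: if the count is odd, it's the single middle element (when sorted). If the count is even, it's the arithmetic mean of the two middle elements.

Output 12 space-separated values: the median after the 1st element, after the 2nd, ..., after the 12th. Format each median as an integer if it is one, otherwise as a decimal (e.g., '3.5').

Answer: 35 40 35 31.5 33 33.5 34 34.5 34 33.5 34 34.5

Derivation:
Step 1: insert 35 -> lo=[35] (size 1, max 35) hi=[] (size 0) -> median=35
Step 2: insert 45 -> lo=[35] (size 1, max 35) hi=[45] (size 1, min 45) -> median=40
Step 3: insert 28 -> lo=[28, 35] (size 2, max 35) hi=[45] (size 1, min 45) -> median=35
Step 4: insert 10 -> lo=[10, 28] (size 2, max 28) hi=[35, 45] (size 2, min 35) -> median=31.5
Step 5: insert 33 -> lo=[10, 28, 33] (size 3, max 33) hi=[35, 45] (size 2, min 35) -> median=33
Step 6: insert 34 -> lo=[10, 28, 33] (size 3, max 33) hi=[34, 35, 45] (size 3, min 34) -> median=33.5
Step 7: insert 44 -> lo=[10, 28, 33, 34] (size 4, max 34) hi=[35, 44, 45] (size 3, min 35) -> median=34
Step 8: insert 39 -> lo=[10, 28, 33, 34] (size 4, max 34) hi=[35, 39, 44, 45] (size 4, min 35) -> median=34.5
Step 9: insert 19 -> lo=[10, 19, 28, 33, 34] (size 5, max 34) hi=[35, 39, 44, 45] (size 4, min 35) -> median=34
Step 10: insert 21 -> lo=[10, 19, 21, 28, 33] (size 5, max 33) hi=[34, 35, 39, 44, 45] (size 5, min 34) -> median=33.5
Step 11: insert 40 -> lo=[10, 19, 21, 28, 33, 34] (size 6, max 34) hi=[35, 39, 40, 44, 45] (size 5, min 35) -> median=34
Step 12: insert 39 -> lo=[10, 19, 21, 28, 33, 34] (size 6, max 34) hi=[35, 39, 39, 40, 44, 45] (size 6, min 35) -> median=34.5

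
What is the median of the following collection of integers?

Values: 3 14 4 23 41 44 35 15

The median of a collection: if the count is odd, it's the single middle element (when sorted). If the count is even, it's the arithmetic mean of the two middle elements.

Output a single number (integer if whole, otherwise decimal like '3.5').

Answer: 19

Derivation:
Step 1: insert 3 -> lo=[3] (size 1, max 3) hi=[] (size 0) -> median=3
Step 2: insert 14 -> lo=[3] (size 1, max 3) hi=[14] (size 1, min 14) -> median=8.5
Step 3: insert 4 -> lo=[3, 4] (size 2, max 4) hi=[14] (size 1, min 14) -> median=4
Step 4: insert 23 -> lo=[3, 4] (size 2, max 4) hi=[14, 23] (size 2, min 14) -> median=9
Step 5: insert 41 -> lo=[3, 4, 14] (size 3, max 14) hi=[23, 41] (size 2, min 23) -> median=14
Step 6: insert 44 -> lo=[3, 4, 14] (size 3, max 14) hi=[23, 41, 44] (size 3, min 23) -> median=18.5
Step 7: insert 35 -> lo=[3, 4, 14, 23] (size 4, max 23) hi=[35, 41, 44] (size 3, min 35) -> median=23
Step 8: insert 15 -> lo=[3, 4, 14, 15] (size 4, max 15) hi=[23, 35, 41, 44] (size 4, min 23) -> median=19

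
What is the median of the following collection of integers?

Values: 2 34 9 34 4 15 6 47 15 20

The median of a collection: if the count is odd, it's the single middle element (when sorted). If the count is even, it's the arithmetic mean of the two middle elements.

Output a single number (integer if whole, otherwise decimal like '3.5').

Step 1: insert 2 -> lo=[2] (size 1, max 2) hi=[] (size 0) -> median=2
Step 2: insert 34 -> lo=[2] (size 1, max 2) hi=[34] (size 1, min 34) -> median=18
Step 3: insert 9 -> lo=[2, 9] (size 2, max 9) hi=[34] (size 1, min 34) -> median=9
Step 4: insert 34 -> lo=[2, 9] (size 2, max 9) hi=[34, 34] (size 2, min 34) -> median=21.5
Step 5: insert 4 -> lo=[2, 4, 9] (size 3, max 9) hi=[34, 34] (size 2, min 34) -> median=9
Step 6: insert 15 -> lo=[2, 4, 9] (size 3, max 9) hi=[15, 34, 34] (size 3, min 15) -> median=12
Step 7: insert 6 -> lo=[2, 4, 6, 9] (size 4, max 9) hi=[15, 34, 34] (size 3, min 15) -> median=9
Step 8: insert 47 -> lo=[2, 4, 6, 9] (size 4, max 9) hi=[15, 34, 34, 47] (size 4, min 15) -> median=12
Step 9: insert 15 -> lo=[2, 4, 6, 9, 15] (size 5, max 15) hi=[15, 34, 34, 47] (size 4, min 15) -> median=15
Step 10: insert 20 -> lo=[2, 4, 6, 9, 15] (size 5, max 15) hi=[15, 20, 34, 34, 47] (size 5, min 15) -> median=15

Answer: 15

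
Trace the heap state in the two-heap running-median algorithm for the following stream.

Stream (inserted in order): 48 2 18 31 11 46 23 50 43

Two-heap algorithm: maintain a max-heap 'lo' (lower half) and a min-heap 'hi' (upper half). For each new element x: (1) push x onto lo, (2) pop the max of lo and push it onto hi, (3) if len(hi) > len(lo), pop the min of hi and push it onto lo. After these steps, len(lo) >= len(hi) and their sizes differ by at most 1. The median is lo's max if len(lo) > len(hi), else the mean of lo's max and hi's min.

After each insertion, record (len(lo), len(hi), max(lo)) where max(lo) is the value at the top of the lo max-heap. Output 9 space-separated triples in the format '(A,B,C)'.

Answer: (1,0,48) (1,1,2) (2,1,18) (2,2,18) (3,2,18) (3,3,18) (4,3,23) (4,4,23) (5,4,31)

Derivation:
Step 1: insert 48 -> lo=[48] hi=[] -> (len(lo)=1, len(hi)=0, max(lo)=48)
Step 2: insert 2 -> lo=[2] hi=[48] -> (len(lo)=1, len(hi)=1, max(lo)=2)
Step 3: insert 18 -> lo=[2, 18] hi=[48] -> (len(lo)=2, len(hi)=1, max(lo)=18)
Step 4: insert 31 -> lo=[2, 18] hi=[31, 48] -> (len(lo)=2, len(hi)=2, max(lo)=18)
Step 5: insert 11 -> lo=[2, 11, 18] hi=[31, 48] -> (len(lo)=3, len(hi)=2, max(lo)=18)
Step 6: insert 46 -> lo=[2, 11, 18] hi=[31, 46, 48] -> (len(lo)=3, len(hi)=3, max(lo)=18)
Step 7: insert 23 -> lo=[2, 11, 18, 23] hi=[31, 46, 48] -> (len(lo)=4, len(hi)=3, max(lo)=23)
Step 8: insert 50 -> lo=[2, 11, 18, 23] hi=[31, 46, 48, 50] -> (len(lo)=4, len(hi)=4, max(lo)=23)
Step 9: insert 43 -> lo=[2, 11, 18, 23, 31] hi=[43, 46, 48, 50] -> (len(lo)=5, len(hi)=4, max(lo)=31)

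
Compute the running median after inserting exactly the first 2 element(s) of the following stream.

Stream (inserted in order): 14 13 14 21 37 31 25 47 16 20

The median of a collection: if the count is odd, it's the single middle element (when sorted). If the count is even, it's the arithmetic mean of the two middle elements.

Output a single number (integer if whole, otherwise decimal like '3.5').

Answer: 13.5

Derivation:
Step 1: insert 14 -> lo=[14] (size 1, max 14) hi=[] (size 0) -> median=14
Step 2: insert 13 -> lo=[13] (size 1, max 13) hi=[14] (size 1, min 14) -> median=13.5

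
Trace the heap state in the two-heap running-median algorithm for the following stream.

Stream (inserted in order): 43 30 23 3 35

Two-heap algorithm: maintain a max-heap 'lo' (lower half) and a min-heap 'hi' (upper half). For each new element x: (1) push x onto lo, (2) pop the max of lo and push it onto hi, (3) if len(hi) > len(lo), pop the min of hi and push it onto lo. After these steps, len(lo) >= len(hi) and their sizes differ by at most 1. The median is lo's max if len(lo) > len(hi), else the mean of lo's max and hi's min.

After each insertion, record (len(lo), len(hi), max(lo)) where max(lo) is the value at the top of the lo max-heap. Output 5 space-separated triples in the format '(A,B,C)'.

Answer: (1,0,43) (1,1,30) (2,1,30) (2,2,23) (3,2,30)

Derivation:
Step 1: insert 43 -> lo=[43] hi=[] -> (len(lo)=1, len(hi)=0, max(lo)=43)
Step 2: insert 30 -> lo=[30] hi=[43] -> (len(lo)=1, len(hi)=1, max(lo)=30)
Step 3: insert 23 -> lo=[23, 30] hi=[43] -> (len(lo)=2, len(hi)=1, max(lo)=30)
Step 4: insert 3 -> lo=[3, 23] hi=[30, 43] -> (len(lo)=2, len(hi)=2, max(lo)=23)
Step 5: insert 35 -> lo=[3, 23, 30] hi=[35, 43] -> (len(lo)=3, len(hi)=2, max(lo)=30)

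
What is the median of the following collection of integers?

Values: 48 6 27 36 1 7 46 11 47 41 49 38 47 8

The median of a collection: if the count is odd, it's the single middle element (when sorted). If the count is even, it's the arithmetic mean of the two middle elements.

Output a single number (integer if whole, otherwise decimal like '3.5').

Step 1: insert 48 -> lo=[48] (size 1, max 48) hi=[] (size 0) -> median=48
Step 2: insert 6 -> lo=[6] (size 1, max 6) hi=[48] (size 1, min 48) -> median=27
Step 3: insert 27 -> lo=[6, 27] (size 2, max 27) hi=[48] (size 1, min 48) -> median=27
Step 4: insert 36 -> lo=[6, 27] (size 2, max 27) hi=[36, 48] (size 2, min 36) -> median=31.5
Step 5: insert 1 -> lo=[1, 6, 27] (size 3, max 27) hi=[36, 48] (size 2, min 36) -> median=27
Step 6: insert 7 -> lo=[1, 6, 7] (size 3, max 7) hi=[27, 36, 48] (size 3, min 27) -> median=17
Step 7: insert 46 -> lo=[1, 6, 7, 27] (size 4, max 27) hi=[36, 46, 48] (size 3, min 36) -> median=27
Step 8: insert 11 -> lo=[1, 6, 7, 11] (size 4, max 11) hi=[27, 36, 46, 48] (size 4, min 27) -> median=19
Step 9: insert 47 -> lo=[1, 6, 7, 11, 27] (size 5, max 27) hi=[36, 46, 47, 48] (size 4, min 36) -> median=27
Step 10: insert 41 -> lo=[1, 6, 7, 11, 27] (size 5, max 27) hi=[36, 41, 46, 47, 48] (size 5, min 36) -> median=31.5
Step 11: insert 49 -> lo=[1, 6, 7, 11, 27, 36] (size 6, max 36) hi=[41, 46, 47, 48, 49] (size 5, min 41) -> median=36
Step 12: insert 38 -> lo=[1, 6, 7, 11, 27, 36] (size 6, max 36) hi=[38, 41, 46, 47, 48, 49] (size 6, min 38) -> median=37
Step 13: insert 47 -> lo=[1, 6, 7, 11, 27, 36, 38] (size 7, max 38) hi=[41, 46, 47, 47, 48, 49] (size 6, min 41) -> median=38
Step 14: insert 8 -> lo=[1, 6, 7, 8, 11, 27, 36] (size 7, max 36) hi=[38, 41, 46, 47, 47, 48, 49] (size 7, min 38) -> median=37

Answer: 37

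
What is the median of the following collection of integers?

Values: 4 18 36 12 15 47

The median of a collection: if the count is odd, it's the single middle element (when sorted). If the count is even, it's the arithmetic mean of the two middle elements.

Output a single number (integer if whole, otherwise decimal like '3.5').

Answer: 16.5

Derivation:
Step 1: insert 4 -> lo=[4] (size 1, max 4) hi=[] (size 0) -> median=4
Step 2: insert 18 -> lo=[4] (size 1, max 4) hi=[18] (size 1, min 18) -> median=11
Step 3: insert 36 -> lo=[4, 18] (size 2, max 18) hi=[36] (size 1, min 36) -> median=18
Step 4: insert 12 -> lo=[4, 12] (size 2, max 12) hi=[18, 36] (size 2, min 18) -> median=15
Step 5: insert 15 -> lo=[4, 12, 15] (size 3, max 15) hi=[18, 36] (size 2, min 18) -> median=15
Step 6: insert 47 -> lo=[4, 12, 15] (size 3, max 15) hi=[18, 36, 47] (size 3, min 18) -> median=16.5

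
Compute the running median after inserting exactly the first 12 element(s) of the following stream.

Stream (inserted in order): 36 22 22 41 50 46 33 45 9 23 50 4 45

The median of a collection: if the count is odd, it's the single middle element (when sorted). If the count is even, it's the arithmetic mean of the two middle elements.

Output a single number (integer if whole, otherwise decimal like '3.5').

Answer: 34.5

Derivation:
Step 1: insert 36 -> lo=[36] (size 1, max 36) hi=[] (size 0) -> median=36
Step 2: insert 22 -> lo=[22] (size 1, max 22) hi=[36] (size 1, min 36) -> median=29
Step 3: insert 22 -> lo=[22, 22] (size 2, max 22) hi=[36] (size 1, min 36) -> median=22
Step 4: insert 41 -> lo=[22, 22] (size 2, max 22) hi=[36, 41] (size 2, min 36) -> median=29
Step 5: insert 50 -> lo=[22, 22, 36] (size 3, max 36) hi=[41, 50] (size 2, min 41) -> median=36
Step 6: insert 46 -> lo=[22, 22, 36] (size 3, max 36) hi=[41, 46, 50] (size 3, min 41) -> median=38.5
Step 7: insert 33 -> lo=[22, 22, 33, 36] (size 4, max 36) hi=[41, 46, 50] (size 3, min 41) -> median=36
Step 8: insert 45 -> lo=[22, 22, 33, 36] (size 4, max 36) hi=[41, 45, 46, 50] (size 4, min 41) -> median=38.5
Step 9: insert 9 -> lo=[9, 22, 22, 33, 36] (size 5, max 36) hi=[41, 45, 46, 50] (size 4, min 41) -> median=36
Step 10: insert 23 -> lo=[9, 22, 22, 23, 33] (size 5, max 33) hi=[36, 41, 45, 46, 50] (size 5, min 36) -> median=34.5
Step 11: insert 50 -> lo=[9, 22, 22, 23, 33, 36] (size 6, max 36) hi=[41, 45, 46, 50, 50] (size 5, min 41) -> median=36
Step 12: insert 4 -> lo=[4, 9, 22, 22, 23, 33] (size 6, max 33) hi=[36, 41, 45, 46, 50, 50] (size 6, min 36) -> median=34.5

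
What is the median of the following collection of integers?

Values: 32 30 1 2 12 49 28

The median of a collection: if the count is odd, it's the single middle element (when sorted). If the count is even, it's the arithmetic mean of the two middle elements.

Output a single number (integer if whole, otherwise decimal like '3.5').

Answer: 28

Derivation:
Step 1: insert 32 -> lo=[32] (size 1, max 32) hi=[] (size 0) -> median=32
Step 2: insert 30 -> lo=[30] (size 1, max 30) hi=[32] (size 1, min 32) -> median=31
Step 3: insert 1 -> lo=[1, 30] (size 2, max 30) hi=[32] (size 1, min 32) -> median=30
Step 4: insert 2 -> lo=[1, 2] (size 2, max 2) hi=[30, 32] (size 2, min 30) -> median=16
Step 5: insert 12 -> lo=[1, 2, 12] (size 3, max 12) hi=[30, 32] (size 2, min 30) -> median=12
Step 6: insert 49 -> lo=[1, 2, 12] (size 3, max 12) hi=[30, 32, 49] (size 3, min 30) -> median=21
Step 7: insert 28 -> lo=[1, 2, 12, 28] (size 4, max 28) hi=[30, 32, 49] (size 3, min 30) -> median=28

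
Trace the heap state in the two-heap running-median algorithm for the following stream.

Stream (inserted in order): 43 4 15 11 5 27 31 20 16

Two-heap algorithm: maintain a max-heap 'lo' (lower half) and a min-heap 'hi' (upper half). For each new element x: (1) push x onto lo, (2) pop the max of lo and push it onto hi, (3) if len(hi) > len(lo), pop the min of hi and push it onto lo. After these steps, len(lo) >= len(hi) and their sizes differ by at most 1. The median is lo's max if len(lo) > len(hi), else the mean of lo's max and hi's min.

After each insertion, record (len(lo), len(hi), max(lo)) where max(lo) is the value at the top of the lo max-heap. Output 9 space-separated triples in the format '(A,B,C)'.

Answer: (1,0,43) (1,1,4) (2,1,15) (2,2,11) (3,2,11) (3,3,11) (4,3,15) (4,4,15) (5,4,16)

Derivation:
Step 1: insert 43 -> lo=[43] hi=[] -> (len(lo)=1, len(hi)=0, max(lo)=43)
Step 2: insert 4 -> lo=[4] hi=[43] -> (len(lo)=1, len(hi)=1, max(lo)=4)
Step 3: insert 15 -> lo=[4, 15] hi=[43] -> (len(lo)=2, len(hi)=1, max(lo)=15)
Step 4: insert 11 -> lo=[4, 11] hi=[15, 43] -> (len(lo)=2, len(hi)=2, max(lo)=11)
Step 5: insert 5 -> lo=[4, 5, 11] hi=[15, 43] -> (len(lo)=3, len(hi)=2, max(lo)=11)
Step 6: insert 27 -> lo=[4, 5, 11] hi=[15, 27, 43] -> (len(lo)=3, len(hi)=3, max(lo)=11)
Step 7: insert 31 -> lo=[4, 5, 11, 15] hi=[27, 31, 43] -> (len(lo)=4, len(hi)=3, max(lo)=15)
Step 8: insert 20 -> lo=[4, 5, 11, 15] hi=[20, 27, 31, 43] -> (len(lo)=4, len(hi)=4, max(lo)=15)
Step 9: insert 16 -> lo=[4, 5, 11, 15, 16] hi=[20, 27, 31, 43] -> (len(lo)=5, len(hi)=4, max(lo)=16)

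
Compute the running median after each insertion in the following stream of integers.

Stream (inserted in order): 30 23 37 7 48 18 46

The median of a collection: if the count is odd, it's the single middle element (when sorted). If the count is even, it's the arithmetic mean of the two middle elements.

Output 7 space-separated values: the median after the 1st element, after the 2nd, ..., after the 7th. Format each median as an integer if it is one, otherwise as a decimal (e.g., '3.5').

Step 1: insert 30 -> lo=[30] (size 1, max 30) hi=[] (size 0) -> median=30
Step 2: insert 23 -> lo=[23] (size 1, max 23) hi=[30] (size 1, min 30) -> median=26.5
Step 3: insert 37 -> lo=[23, 30] (size 2, max 30) hi=[37] (size 1, min 37) -> median=30
Step 4: insert 7 -> lo=[7, 23] (size 2, max 23) hi=[30, 37] (size 2, min 30) -> median=26.5
Step 5: insert 48 -> lo=[7, 23, 30] (size 3, max 30) hi=[37, 48] (size 2, min 37) -> median=30
Step 6: insert 18 -> lo=[7, 18, 23] (size 3, max 23) hi=[30, 37, 48] (size 3, min 30) -> median=26.5
Step 7: insert 46 -> lo=[7, 18, 23, 30] (size 4, max 30) hi=[37, 46, 48] (size 3, min 37) -> median=30

Answer: 30 26.5 30 26.5 30 26.5 30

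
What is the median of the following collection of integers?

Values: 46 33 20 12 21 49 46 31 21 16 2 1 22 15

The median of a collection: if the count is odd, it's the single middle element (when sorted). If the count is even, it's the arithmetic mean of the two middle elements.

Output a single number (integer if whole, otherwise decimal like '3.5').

Answer: 21

Derivation:
Step 1: insert 46 -> lo=[46] (size 1, max 46) hi=[] (size 0) -> median=46
Step 2: insert 33 -> lo=[33] (size 1, max 33) hi=[46] (size 1, min 46) -> median=39.5
Step 3: insert 20 -> lo=[20, 33] (size 2, max 33) hi=[46] (size 1, min 46) -> median=33
Step 4: insert 12 -> lo=[12, 20] (size 2, max 20) hi=[33, 46] (size 2, min 33) -> median=26.5
Step 5: insert 21 -> lo=[12, 20, 21] (size 3, max 21) hi=[33, 46] (size 2, min 33) -> median=21
Step 6: insert 49 -> lo=[12, 20, 21] (size 3, max 21) hi=[33, 46, 49] (size 3, min 33) -> median=27
Step 7: insert 46 -> lo=[12, 20, 21, 33] (size 4, max 33) hi=[46, 46, 49] (size 3, min 46) -> median=33
Step 8: insert 31 -> lo=[12, 20, 21, 31] (size 4, max 31) hi=[33, 46, 46, 49] (size 4, min 33) -> median=32
Step 9: insert 21 -> lo=[12, 20, 21, 21, 31] (size 5, max 31) hi=[33, 46, 46, 49] (size 4, min 33) -> median=31
Step 10: insert 16 -> lo=[12, 16, 20, 21, 21] (size 5, max 21) hi=[31, 33, 46, 46, 49] (size 5, min 31) -> median=26
Step 11: insert 2 -> lo=[2, 12, 16, 20, 21, 21] (size 6, max 21) hi=[31, 33, 46, 46, 49] (size 5, min 31) -> median=21
Step 12: insert 1 -> lo=[1, 2, 12, 16, 20, 21] (size 6, max 21) hi=[21, 31, 33, 46, 46, 49] (size 6, min 21) -> median=21
Step 13: insert 22 -> lo=[1, 2, 12, 16, 20, 21, 21] (size 7, max 21) hi=[22, 31, 33, 46, 46, 49] (size 6, min 22) -> median=21
Step 14: insert 15 -> lo=[1, 2, 12, 15, 16, 20, 21] (size 7, max 21) hi=[21, 22, 31, 33, 46, 46, 49] (size 7, min 21) -> median=21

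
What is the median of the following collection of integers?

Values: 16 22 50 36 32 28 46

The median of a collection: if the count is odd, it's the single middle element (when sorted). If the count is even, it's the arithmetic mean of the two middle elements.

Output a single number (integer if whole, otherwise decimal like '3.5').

Step 1: insert 16 -> lo=[16] (size 1, max 16) hi=[] (size 0) -> median=16
Step 2: insert 22 -> lo=[16] (size 1, max 16) hi=[22] (size 1, min 22) -> median=19
Step 3: insert 50 -> lo=[16, 22] (size 2, max 22) hi=[50] (size 1, min 50) -> median=22
Step 4: insert 36 -> lo=[16, 22] (size 2, max 22) hi=[36, 50] (size 2, min 36) -> median=29
Step 5: insert 32 -> lo=[16, 22, 32] (size 3, max 32) hi=[36, 50] (size 2, min 36) -> median=32
Step 6: insert 28 -> lo=[16, 22, 28] (size 3, max 28) hi=[32, 36, 50] (size 3, min 32) -> median=30
Step 7: insert 46 -> lo=[16, 22, 28, 32] (size 4, max 32) hi=[36, 46, 50] (size 3, min 36) -> median=32

Answer: 32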